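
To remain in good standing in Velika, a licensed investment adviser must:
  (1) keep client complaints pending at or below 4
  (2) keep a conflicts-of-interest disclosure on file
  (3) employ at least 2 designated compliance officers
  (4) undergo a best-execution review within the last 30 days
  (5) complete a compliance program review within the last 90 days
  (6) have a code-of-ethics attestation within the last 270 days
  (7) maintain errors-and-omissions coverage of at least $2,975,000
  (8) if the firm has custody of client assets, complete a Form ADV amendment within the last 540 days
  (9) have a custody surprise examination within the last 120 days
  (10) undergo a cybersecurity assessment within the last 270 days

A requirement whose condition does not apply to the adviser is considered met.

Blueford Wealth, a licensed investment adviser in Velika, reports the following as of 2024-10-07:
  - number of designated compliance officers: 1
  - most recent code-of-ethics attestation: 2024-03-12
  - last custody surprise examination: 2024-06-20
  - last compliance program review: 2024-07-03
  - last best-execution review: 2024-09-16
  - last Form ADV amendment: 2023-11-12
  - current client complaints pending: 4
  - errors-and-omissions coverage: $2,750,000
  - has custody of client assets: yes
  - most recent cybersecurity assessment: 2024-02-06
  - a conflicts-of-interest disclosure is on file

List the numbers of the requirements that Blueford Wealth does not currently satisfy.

1. client complaints pending 4 ≤ 4 → met
2. conflicts-of-interest disclosure present → met
3. designated compliance officers 1 < 2 → not met
4. best-execution review 21 days ago vs limit 30 → met
5. compliance program review 96 days ago vs limit 90 → not met
6. code-of-ethics attestation 209 days ago vs limit 270 → met
7. errors-and-omissions coverage $2,750,000 < $2,975,000 → not met
8. condition 'has custody of client assets' holds; Form ADV amendment 330 days ago vs limit 540 → met
9. custody surprise examination 109 days ago vs limit 120 → met
10. cybersecurity assessment 244 days ago vs limit 270 → met
Not met: 3, 5, 7

3, 5, 7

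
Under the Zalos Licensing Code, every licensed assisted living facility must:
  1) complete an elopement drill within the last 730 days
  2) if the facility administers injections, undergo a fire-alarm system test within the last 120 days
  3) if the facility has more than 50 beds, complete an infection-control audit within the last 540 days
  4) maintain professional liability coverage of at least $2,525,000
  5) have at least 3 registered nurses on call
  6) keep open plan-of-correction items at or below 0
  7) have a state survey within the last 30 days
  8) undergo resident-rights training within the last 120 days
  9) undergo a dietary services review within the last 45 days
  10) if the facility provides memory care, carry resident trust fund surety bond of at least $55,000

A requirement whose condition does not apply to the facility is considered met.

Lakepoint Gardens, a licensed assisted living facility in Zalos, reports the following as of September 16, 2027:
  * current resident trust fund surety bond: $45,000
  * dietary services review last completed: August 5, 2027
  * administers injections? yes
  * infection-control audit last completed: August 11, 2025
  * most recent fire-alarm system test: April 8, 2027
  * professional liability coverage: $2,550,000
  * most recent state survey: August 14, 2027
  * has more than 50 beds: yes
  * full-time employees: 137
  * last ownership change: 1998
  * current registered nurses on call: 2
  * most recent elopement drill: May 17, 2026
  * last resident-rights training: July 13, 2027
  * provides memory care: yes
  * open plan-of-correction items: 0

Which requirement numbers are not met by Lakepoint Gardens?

1. elopement drill 487 days ago vs limit 730 → met
2. condition 'administers injections' holds; fire-alarm system test 161 days ago vs limit 120 → not met
3. condition 'has more than 50 beds' holds; infection-control audit 766 days ago vs limit 540 → not met
4. professional liability coverage $2,550,000 ≥ $2,525,000 → met
5. registered nurses on call 2 < 3 → not met
6. open plan-of-correction items 0 ≤ 0 → met
7. state survey 33 days ago vs limit 30 → not met
8. resident-rights training 65 days ago vs limit 120 → met
9. dietary services review 42 days ago vs limit 45 → met
10. condition 'provides memory care' holds; resident trust fund surety bond $45,000 < $55,000 → not met
Not met: 2, 3, 5, 7, 10

2, 3, 5, 7, 10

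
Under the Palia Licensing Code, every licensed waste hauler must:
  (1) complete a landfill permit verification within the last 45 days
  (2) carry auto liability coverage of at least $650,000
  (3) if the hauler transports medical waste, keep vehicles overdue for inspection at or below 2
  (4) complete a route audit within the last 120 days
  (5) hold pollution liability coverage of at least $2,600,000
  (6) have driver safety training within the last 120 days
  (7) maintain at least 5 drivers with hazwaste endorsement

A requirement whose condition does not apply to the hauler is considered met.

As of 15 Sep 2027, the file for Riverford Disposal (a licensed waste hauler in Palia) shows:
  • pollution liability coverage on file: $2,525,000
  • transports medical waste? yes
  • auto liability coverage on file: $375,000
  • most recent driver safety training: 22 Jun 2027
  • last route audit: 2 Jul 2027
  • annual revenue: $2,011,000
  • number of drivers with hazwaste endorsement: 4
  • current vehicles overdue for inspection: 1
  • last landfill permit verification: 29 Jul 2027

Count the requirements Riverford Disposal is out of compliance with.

4

1. landfill permit verification 48 days ago vs limit 45 → not met
2. auto liability coverage $375,000 < $650,000 → not met
3. condition 'transports medical waste' holds; vehicles overdue for inspection 1 ≤ 2 → met
4. route audit 75 days ago vs limit 120 → met
5. pollution liability coverage $2,525,000 < $2,600,000 → not met
6. driver safety training 85 days ago vs limit 120 → met
7. drivers with hazwaste endorsement 4 < 5 → not met
Not met: 4 of 7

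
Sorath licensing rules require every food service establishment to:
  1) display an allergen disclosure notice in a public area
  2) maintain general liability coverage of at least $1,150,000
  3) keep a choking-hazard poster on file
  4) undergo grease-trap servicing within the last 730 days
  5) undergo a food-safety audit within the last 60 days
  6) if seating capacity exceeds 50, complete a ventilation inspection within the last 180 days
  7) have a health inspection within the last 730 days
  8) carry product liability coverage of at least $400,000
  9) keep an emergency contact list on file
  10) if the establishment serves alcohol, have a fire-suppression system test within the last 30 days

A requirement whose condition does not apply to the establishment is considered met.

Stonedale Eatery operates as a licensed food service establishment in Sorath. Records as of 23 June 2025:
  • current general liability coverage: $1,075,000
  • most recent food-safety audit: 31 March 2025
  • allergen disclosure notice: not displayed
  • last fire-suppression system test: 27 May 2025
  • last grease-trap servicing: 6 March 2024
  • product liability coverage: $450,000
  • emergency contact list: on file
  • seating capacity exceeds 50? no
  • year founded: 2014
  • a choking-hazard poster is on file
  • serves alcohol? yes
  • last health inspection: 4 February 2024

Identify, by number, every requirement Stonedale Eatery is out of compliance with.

1. allergen disclosure notice absent → not met
2. general liability coverage $1,075,000 < $1,150,000 → not met
3. choking-hazard poster present → met
4. grease-trap servicing 474 days ago vs limit 730 → met
5. food-safety audit 84 days ago vs limit 60 → not met
6. condition 'seating capacity exceeds 50' does not hold → requirement n/a → met
7. health inspection 505 days ago vs limit 730 → met
8. product liability coverage $450,000 ≥ $400,000 → met
9. emergency contact list present → met
10. condition 'serves alcohol' holds; fire-suppression system test 27 days ago vs limit 30 → met
Not met: 1, 2, 5

1, 2, 5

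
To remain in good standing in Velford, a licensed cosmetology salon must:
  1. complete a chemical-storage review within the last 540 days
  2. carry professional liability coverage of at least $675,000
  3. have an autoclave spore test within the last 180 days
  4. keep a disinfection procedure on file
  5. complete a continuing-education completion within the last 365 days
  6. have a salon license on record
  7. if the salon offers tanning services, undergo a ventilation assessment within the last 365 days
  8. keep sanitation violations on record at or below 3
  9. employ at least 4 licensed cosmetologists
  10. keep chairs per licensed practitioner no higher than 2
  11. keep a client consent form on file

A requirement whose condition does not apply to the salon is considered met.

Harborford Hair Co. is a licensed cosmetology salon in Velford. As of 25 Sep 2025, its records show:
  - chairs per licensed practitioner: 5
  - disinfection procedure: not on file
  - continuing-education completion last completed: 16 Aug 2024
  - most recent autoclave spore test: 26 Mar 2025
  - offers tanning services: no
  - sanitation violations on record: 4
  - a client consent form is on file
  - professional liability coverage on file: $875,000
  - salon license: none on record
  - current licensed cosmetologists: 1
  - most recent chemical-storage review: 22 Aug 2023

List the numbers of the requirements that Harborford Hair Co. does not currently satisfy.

1, 3, 4, 5, 6, 8, 9, 10

1. chemical-storage review 765 days ago vs limit 540 → not met
2. professional liability coverage $875,000 ≥ $675,000 → met
3. autoclave spore test 183 days ago vs limit 180 → not met
4. disinfection procedure absent → not met
5. continuing-education completion 405 days ago vs limit 365 → not met
6. salon license absent → not met
7. condition 'offers tanning services' does not hold → requirement n/a → met
8. sanitation violations on record 4 > 3 → not met
9. licensed cosmetologists 1 < 4 → not met
10. chairs per licensed practitioner 5 > 2 → not met
11. client consent form present → met
Not met: 1, 3, 4, 5, 6, 8, 9, 10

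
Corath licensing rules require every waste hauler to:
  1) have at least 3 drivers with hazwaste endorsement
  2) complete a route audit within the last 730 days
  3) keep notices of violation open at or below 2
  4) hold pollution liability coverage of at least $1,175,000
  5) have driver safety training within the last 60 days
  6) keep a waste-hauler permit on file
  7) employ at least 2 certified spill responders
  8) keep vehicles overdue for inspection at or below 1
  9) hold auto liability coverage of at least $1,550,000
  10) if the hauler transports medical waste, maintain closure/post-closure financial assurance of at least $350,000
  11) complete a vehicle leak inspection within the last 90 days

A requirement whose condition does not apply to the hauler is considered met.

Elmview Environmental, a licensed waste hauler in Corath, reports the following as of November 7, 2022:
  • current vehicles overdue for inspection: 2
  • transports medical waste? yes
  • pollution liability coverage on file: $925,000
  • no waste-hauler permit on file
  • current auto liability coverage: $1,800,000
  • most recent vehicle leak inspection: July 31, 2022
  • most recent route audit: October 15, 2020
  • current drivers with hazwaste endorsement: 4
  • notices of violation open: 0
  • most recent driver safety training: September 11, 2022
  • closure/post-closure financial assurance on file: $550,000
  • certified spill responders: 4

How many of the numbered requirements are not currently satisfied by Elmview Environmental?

5

1. drivers with hazwaste endorsement 4 ≥ 3 → met
2. route audit 753 days ago vs limit 730 → not met
3. notices of violation open 0 ≤ 2 → met
4. pollution liability coverage $925,000 < $1,175,000 → not met
5. driver safety training 57 days ago vs limit 60 → met
6. waste-hauler permit absent → not met
7. certified spill responders 4 ≥ 2 → met
8. vehicles overdue for inspection 2 > 1 → not met
9. auto liability coverage $1,800,000 ≥ $1,550,000 → met
10. condition 'transports medical waste' holds; closure/post-closure financial assurance $550,000 ≥ $350,000 → met
11. vehicle leak inspection 99 days ago vs limit 90 → not met
Not met: 5 of 11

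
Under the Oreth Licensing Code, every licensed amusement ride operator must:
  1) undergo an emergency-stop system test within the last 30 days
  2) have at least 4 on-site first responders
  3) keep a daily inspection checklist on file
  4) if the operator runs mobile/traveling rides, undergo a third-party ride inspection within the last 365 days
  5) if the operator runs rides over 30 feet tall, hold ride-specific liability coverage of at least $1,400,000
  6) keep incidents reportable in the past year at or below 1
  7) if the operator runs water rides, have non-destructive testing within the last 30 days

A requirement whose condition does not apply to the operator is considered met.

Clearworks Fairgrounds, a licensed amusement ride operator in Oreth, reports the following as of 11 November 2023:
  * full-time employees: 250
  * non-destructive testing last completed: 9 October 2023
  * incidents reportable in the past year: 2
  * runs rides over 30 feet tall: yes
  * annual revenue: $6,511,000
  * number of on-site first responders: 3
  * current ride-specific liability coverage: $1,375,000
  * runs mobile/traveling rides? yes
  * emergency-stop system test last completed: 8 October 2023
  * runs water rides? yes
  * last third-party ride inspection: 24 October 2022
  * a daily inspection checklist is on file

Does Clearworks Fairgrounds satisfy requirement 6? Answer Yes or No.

6. incidents reportable in the past year 2 > 1 → not met

No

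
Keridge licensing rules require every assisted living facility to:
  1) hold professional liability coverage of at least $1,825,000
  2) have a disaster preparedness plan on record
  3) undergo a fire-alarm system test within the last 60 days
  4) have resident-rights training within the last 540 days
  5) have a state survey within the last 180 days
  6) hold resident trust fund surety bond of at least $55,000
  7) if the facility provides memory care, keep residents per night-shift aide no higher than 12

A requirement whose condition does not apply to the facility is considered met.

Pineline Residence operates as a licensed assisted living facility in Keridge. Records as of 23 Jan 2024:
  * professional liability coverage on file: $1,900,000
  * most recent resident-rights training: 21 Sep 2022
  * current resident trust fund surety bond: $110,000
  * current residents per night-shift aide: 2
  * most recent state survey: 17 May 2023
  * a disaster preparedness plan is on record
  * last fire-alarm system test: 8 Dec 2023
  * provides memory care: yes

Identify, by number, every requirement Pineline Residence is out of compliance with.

5

1. professional liability coverage $1,900,000 ≥ $1,825,000 → met
2. disaster preparedness plan present → met
3. fire-alarm system test 46 days ago vs limit 60 → met
4. resident-rights training 489 days ago vs limit 540 → met
5. state survey 251 days ago vs limit 180 → not met
6. resident trust fund surety bond $110,000 ≥ $55,000 → met
7. condition 'provides memory care' holds; residents per night-shift aide 2 ≤ 12 → met
Not met: 5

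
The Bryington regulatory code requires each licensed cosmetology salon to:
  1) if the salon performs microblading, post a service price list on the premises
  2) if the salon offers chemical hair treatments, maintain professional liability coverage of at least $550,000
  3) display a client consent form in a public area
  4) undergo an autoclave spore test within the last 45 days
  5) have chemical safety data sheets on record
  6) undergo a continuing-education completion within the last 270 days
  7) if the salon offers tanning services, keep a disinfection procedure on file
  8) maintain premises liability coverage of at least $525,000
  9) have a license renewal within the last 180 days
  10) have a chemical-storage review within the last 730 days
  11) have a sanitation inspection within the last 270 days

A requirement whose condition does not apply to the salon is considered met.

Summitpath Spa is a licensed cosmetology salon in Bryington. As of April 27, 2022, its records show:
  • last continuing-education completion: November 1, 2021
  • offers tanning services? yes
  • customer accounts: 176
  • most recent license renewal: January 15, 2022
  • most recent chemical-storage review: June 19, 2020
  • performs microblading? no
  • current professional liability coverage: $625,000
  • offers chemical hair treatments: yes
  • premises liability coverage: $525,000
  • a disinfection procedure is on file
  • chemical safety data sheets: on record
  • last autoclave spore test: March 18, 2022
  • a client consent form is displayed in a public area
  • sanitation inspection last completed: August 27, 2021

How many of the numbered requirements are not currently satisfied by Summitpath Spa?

0

1. condition 'performs microblading' does not hold → requirement n/a → met
2. condition 'offers chemical hair treatments' holds; professional liability coverage $625,000 ≥ $550,000 → met
3. client consent form present → met
4. autoclave spore test 40 days ago vs limit 45 → met
5. chemical safety data sheets present → met
6. continuing-education completion 177 days ago vs limit 270 → met
7. condition 'offers tanning services' holds; disinfection procedure present → met
8. premises liability coverage $525,000 ≥ $525,000 → met
9. license renewal 102 days ago vs limit 180 → met
10. chemical-storage review 677 days ago vs limit 730 → met
11. sanitation inspection 243 days ago vs limit 270 → met
Not met: 0 of 11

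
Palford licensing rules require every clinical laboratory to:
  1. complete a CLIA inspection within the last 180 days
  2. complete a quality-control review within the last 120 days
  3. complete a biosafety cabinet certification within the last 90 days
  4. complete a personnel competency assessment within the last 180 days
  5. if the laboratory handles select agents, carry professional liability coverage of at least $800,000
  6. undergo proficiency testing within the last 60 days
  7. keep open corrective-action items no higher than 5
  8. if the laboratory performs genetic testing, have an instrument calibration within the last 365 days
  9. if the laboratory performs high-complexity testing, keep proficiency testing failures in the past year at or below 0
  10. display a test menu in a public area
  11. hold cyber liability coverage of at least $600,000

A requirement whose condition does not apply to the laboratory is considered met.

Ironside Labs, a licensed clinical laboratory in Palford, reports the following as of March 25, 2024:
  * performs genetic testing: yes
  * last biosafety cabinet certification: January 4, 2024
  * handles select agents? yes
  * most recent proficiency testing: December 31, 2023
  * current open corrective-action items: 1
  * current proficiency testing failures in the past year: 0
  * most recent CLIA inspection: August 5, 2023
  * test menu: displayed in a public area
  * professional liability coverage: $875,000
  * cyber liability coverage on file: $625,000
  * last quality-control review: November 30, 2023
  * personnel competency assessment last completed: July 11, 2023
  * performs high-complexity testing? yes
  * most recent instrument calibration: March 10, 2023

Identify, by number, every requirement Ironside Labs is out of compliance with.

1. CLIA inspection 233 days ago vs limit 180 → not met
2. quality-control review 116 days ago vs limit 120 → met
3. biosafety cabinet certification 81 days ago vs limit 90 → met
4. personnel competency assessment 258 days ago vs limit 180 → not met
5. condition 'handles select agents' holds; professional liability coverage $875,000 ≥ $800,000 → met
6. proficiency testing 85 days ago vs limit 60 → not met
7. open corrective-action items 1 ≤ 5 → met
8. condition 'performs genetic testing' holds; instrument calibration 381 days ago vs limit 365 → not met
9. condition 'performs high-complexity testing' holds; proficiency testing failures in the past year 0 ≤ 0 → met
10. test menu present → met
11. cyber liability coverage $625,000 ≥ $600,000 → met
Not met: 1, 4, 6, 8

1, 4, 6, 8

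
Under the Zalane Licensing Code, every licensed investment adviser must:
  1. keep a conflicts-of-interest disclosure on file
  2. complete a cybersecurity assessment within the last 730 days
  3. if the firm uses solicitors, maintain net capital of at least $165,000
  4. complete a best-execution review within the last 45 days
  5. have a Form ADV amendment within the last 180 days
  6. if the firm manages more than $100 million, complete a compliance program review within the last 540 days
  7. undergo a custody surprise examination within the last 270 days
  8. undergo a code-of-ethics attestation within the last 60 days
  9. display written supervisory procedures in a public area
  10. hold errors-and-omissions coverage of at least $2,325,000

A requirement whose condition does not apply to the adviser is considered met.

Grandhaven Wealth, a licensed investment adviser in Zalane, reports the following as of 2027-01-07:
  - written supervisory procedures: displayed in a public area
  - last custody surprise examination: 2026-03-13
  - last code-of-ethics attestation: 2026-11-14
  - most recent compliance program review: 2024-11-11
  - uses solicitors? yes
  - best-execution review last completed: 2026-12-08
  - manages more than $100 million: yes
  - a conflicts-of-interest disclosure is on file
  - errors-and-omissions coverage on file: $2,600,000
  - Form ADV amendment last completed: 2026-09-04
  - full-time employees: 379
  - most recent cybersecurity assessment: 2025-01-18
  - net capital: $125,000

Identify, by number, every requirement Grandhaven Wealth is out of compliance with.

3, 6, 7

1. conflicts-of-interest disclosure present → met
2. cybersecurity assessment 719 days ago vs limit 730 → met
3. condition 'uses solicitors' holds; net capital $125,000 < $165,000 → not met
4. best-execution review 30 days ago vs limit 45 → met
5. Form ADV amendment 125 days ago vs limit 180 → met
6. condition 'manages more than $100 million' holds; compliance program review 787 days ago vs limit 540 → not met
7. custody surprise examination 300 days ago vs limit 270 → not met
8. code-of-ethics attestation 54 days ago vs limit 60 → met
9. written supervisory procedures present → met
10. errors-and-omissions coverage $2,600,000 ≥ $2,325,000 → met
Not met: 3, 6, 7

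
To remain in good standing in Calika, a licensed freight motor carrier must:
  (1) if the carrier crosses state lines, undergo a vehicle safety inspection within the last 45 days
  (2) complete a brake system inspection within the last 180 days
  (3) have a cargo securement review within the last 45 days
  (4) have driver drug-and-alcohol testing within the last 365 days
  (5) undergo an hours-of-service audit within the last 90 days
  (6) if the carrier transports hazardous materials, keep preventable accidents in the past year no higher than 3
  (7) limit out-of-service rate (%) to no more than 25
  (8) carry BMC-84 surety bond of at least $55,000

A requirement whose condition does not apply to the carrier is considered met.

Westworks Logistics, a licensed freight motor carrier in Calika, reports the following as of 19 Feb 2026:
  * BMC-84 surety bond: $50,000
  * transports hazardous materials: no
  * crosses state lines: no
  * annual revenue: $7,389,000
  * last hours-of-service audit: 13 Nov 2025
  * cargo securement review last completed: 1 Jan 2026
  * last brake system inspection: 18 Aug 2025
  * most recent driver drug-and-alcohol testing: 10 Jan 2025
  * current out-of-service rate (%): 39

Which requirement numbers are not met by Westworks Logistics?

1. condition 'crosses state lines' does not hold → requirement n/a → met
2. brake system inspection 185 days ago vs limit 180 → not met
3. cargo securement review 49 days ago vs limit 45 → not met
4. driver drug-and-alcohol testing 405 days ago vs limit 365 → not met
5. hours-of-service audit 98 days ago vs limit 90 → not met
6. condition 'transports hazardous materials' does not hold → requirement n/a → met
7. out-of-service rate (%) 39 > 25 → not met
8. BMC-84 surety bond $50,000 < $55,000 → not met
Not met: 2, 3, 4, 5, 7, 8

2, 3, 4, 5, 7, 8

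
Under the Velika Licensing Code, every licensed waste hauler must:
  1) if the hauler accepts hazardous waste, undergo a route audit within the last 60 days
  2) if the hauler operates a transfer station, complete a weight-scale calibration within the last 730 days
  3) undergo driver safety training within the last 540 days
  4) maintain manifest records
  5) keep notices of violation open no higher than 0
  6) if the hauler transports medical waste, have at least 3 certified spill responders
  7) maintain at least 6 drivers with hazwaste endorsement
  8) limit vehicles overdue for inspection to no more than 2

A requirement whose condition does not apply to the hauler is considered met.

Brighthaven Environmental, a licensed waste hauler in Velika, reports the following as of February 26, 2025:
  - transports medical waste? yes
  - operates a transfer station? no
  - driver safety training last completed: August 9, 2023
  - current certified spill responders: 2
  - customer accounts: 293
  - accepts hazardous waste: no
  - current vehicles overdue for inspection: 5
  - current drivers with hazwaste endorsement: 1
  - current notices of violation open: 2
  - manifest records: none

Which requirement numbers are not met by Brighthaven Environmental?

1. condition 'accepts hazardous waste' does not hold → requirement n/a → met
2. condition 'operates a transfer station' does not hold → requirement n/a → met
3. driver safety training 567 days ago vs limit 540 → not met
4. manifest records absent → not met
5. notices of violation open 2 > 0 → not met
6. condition 'transports medical waste' holds; certified spill responders 2 < 3 → not met
7. drivers with hazwaste endorsement 1 < 6 → not met
8. vehicles overdue for inspection 5 > 2 → not met
Not met: 3, 4, 5, 6, 7, 8

3, 4, 5, 6, 7, 8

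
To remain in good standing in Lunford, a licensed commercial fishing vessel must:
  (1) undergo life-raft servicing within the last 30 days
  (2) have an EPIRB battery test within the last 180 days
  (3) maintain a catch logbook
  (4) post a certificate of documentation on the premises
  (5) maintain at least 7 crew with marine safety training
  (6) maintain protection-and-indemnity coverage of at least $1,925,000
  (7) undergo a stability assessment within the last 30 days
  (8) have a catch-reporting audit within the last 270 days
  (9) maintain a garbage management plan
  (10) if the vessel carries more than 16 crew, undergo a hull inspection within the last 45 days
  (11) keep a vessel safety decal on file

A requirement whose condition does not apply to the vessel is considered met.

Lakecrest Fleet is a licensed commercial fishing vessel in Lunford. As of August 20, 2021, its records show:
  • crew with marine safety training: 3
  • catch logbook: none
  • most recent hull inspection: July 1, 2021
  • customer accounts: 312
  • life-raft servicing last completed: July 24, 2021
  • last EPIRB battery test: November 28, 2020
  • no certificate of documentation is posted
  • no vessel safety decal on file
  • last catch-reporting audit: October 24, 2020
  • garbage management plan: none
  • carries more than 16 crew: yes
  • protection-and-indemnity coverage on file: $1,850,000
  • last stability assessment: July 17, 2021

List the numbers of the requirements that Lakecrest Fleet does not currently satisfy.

1. life-raft servicing 27 days ago vs limit 30 → met
2. EPIRB battery test 265 days ago vs limit 180 → not met
3. catch logbook absent → not met
4. certificate of documentation absent → not met
5. crew with marine safety training 3 < 7 → not met
6. protection-and-indemnity coverage $1,850,000 < $1,925,000 → not met
7. stability assessment 34 days ago vs limit 30 → not met
8. catch-reporting audit 300 days ago vs limit 270 → not met
9. garbage management plan absent → not met
10. condition 'carries more than 16 crew' holds; hull inspection 50 days ago vs limit 45 → not met
11. vessel safety decal absent → not met
Not met: 2, 3, 4, 5, 6, 7, 8, 9, 10, 11

2, 3, 4, 5, 6, 7, 8, 9, 10, 11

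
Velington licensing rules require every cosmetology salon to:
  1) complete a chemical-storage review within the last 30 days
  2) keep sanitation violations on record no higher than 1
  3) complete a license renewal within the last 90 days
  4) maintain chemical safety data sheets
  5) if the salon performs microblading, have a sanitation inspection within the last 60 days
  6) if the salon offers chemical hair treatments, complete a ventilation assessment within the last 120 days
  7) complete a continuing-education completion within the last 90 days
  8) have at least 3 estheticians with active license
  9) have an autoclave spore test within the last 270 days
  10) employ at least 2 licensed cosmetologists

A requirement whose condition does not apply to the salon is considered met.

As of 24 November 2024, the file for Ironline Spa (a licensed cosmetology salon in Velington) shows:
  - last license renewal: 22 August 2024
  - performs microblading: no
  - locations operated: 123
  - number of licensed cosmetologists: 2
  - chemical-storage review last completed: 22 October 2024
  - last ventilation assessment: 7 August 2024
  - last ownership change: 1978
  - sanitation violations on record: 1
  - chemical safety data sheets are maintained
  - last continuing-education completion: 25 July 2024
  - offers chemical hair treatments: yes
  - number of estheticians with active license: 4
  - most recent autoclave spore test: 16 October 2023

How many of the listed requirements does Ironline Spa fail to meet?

1. chemical-storage review 33 days ago vs limit 30 → not met
2. sanitation violations on record 1 ≤ 1 → met
3. license renewal 94 days ago vs limit 90 → not met
4. chemical safety data sheets present → met
5. condition 'performs microblading' does not hold → requirement n/a → met
6. condition 'offers chemical hair treatments' holds; ventilation assessment 109 days ago vs limit 120 → met
7. continuing-education completion 122 days ago vs limit 90 → not met
8. estheticians with active license 4 ≥ 3 → met
9. autoclave spore test 405 days ago vs limit 270 → not met
10. licensed cosmetologists 2 ≥ 2 → met
Not met: 4 of 10

4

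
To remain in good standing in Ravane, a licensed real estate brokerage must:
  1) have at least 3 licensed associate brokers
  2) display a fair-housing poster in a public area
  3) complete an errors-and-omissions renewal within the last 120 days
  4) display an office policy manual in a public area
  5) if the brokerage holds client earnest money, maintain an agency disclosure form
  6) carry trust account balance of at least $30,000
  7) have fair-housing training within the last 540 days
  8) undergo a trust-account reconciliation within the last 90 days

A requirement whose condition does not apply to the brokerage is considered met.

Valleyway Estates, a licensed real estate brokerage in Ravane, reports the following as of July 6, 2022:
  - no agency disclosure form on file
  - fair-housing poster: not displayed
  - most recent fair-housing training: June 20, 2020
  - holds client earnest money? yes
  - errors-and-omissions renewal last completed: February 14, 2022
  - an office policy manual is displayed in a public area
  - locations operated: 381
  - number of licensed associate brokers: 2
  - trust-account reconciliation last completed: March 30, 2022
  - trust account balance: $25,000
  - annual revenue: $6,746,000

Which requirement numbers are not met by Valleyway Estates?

1. licensed associate brokers 2 < 3 → not met
2. fair-housing poster absent → not met
3. errors-and-omissions renewal 142 days ago vs limit 120 → not met
4. office policy manual present → met
5. condition 'holds client earnest money' holds; agency disclosure form absent → not met
6. trust account balance $25,000 < $30,000 → not met
7. fair-housing training 746 days ago vs limit 540 → not met
8. trust-account reconciliation 98 days ago vs limit 90 → not met
Not met: 1, 2, 3, 5, 6, 7, 8

1, 2, 3, 5, 6, 7, 8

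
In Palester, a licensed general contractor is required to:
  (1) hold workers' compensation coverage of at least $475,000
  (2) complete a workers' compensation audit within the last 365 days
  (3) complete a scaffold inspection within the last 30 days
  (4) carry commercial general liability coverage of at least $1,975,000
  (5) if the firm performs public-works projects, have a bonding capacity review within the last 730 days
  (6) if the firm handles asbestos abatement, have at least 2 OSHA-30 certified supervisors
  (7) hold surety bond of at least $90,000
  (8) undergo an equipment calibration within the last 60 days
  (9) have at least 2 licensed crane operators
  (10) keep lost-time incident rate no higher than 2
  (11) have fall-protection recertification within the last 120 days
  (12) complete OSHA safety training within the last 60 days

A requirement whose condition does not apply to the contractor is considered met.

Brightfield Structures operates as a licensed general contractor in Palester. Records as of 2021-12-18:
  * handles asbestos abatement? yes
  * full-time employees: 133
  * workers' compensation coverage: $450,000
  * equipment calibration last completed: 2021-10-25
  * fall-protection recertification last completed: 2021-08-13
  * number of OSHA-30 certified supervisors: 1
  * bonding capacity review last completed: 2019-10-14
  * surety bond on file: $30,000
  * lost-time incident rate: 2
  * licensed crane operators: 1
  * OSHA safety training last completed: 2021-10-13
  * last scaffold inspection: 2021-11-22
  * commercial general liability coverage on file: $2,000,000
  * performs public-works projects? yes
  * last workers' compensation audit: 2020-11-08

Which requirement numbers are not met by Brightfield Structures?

1, 2, 5, 6, 7, 9, 11, 12

1. workers' compensation coverage $450,000 < $475,000 → not met
2. workers' compensation audit 405 days ago vs limit 365 → not met
3. scaffold inspection 26 days ago vs limit 30 → met
4. commercial general liability coverage $2,000,000 ≥ $1,975,000 → met
5. condition 'performs public-works projects' holds; bonding capacity review 796 days ago vs limit 730 → not met
6. condition 'handles asbestos abatement' holds; OSHA-30 certified supervisors 1 < 2 → not met
7. surety bond $30,000 < $90,000 → not met
8. equipment calibration 54 days ago vs limit 60 → met
9. licensed crane operators 1 < 2 → not met
10. lost-time incident rate 2 ≤ 2 → met
11. fall-protection recertification 127 days ago vs limit 120 → not met
12. OSHA safety training 66 days ago vs limit 60 → not met
Not met: 1, 2, 5, 6, 7, 9, 11, 12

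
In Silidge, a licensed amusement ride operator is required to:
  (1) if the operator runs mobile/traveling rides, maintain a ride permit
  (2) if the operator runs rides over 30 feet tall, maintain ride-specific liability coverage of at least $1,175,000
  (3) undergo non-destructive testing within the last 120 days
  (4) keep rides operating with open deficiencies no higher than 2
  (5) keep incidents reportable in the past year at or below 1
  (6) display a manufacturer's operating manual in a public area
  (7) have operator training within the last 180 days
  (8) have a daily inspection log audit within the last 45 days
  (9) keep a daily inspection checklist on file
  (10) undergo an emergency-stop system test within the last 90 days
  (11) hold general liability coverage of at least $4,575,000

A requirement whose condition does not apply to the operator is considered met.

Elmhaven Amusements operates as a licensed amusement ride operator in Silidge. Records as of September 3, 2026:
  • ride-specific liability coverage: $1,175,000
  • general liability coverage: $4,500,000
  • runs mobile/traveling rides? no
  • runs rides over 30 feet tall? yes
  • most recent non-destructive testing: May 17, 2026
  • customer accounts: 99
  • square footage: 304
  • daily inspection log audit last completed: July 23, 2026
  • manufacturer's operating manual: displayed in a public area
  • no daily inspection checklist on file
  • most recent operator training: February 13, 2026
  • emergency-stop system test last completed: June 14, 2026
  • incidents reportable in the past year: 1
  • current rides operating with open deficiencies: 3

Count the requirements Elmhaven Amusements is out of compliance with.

1. condition 'runs mobile/traveling rides' does not hold → requirement n/a → met
2. condition 'runs rides over 30 feet tall' holds; ride-specific liability coverage $1,175,000 ≥ $1,175,000 → met
3. non-destructive testing 109 days ago vs limit 120 → met
4. rides operating with open deficiencies 3 > 2 → not met
5. incidents reportable in the past year 1 ≤ 1 → met
6. manufacturer's operating manual present → met
7. operator training 202 days ago vs limit 180 → not met
8. daily inspection log audit 42 days ago vs limit 45 → met
9. daily inspection checklist absent → not met
10. emergency-stop system test 81 days ago vs limit 90 → met
11. general liability coverage $4,500,000 < $4,575,000 → not met
Not met: 4 of 11

4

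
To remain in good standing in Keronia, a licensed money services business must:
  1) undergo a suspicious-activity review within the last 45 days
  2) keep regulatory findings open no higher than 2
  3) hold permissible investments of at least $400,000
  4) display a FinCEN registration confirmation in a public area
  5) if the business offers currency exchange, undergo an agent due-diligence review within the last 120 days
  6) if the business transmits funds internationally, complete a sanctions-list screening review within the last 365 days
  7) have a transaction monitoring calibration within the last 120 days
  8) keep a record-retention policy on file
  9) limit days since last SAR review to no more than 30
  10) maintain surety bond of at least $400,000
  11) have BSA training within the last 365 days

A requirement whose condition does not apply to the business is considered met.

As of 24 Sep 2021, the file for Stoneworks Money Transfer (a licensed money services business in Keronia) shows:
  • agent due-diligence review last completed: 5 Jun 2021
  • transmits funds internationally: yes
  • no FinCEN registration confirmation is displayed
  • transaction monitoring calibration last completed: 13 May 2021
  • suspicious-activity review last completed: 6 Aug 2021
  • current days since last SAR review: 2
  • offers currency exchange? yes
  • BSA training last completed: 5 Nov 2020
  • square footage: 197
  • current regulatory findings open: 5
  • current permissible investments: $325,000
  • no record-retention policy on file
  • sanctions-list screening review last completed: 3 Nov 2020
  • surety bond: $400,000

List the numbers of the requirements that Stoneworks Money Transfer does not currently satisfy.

1. suspicious-activity review 49 days ago vs limit 45 → not met
2. regulatory findings open 5 > 2 → not met
3. permissible investments $325,000 < $400,000 → not met
4. FinCEN registration confirmation absent → not met
5. condition 'offers currency exchange' holds; agent due-diligence review 111 days ago vs limit 120 → met
6. condition 'transmits funds internationally' holds; sanctions-list screening review 325 days ago vs limit 365 → met
7. transaction monitoring calibration 134 days ago vs limit 120 → not met
8. record-retention policy absent → not met
9. days since last SAR review 2 ≤ 30 → met
10. surety bond $400,000 ≥ $400,000 → met
11. BSA training 323 days ago vs limit 365 → met
Not met: 1, 2, 3, 4, 7, 8

1, 2, 3, 4, 7, 8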